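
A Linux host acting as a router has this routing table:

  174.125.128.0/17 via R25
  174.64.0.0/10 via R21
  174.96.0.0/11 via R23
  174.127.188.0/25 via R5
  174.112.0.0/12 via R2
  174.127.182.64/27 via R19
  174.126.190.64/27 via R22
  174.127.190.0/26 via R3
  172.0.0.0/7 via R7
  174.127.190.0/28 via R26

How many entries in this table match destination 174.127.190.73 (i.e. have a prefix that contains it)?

3

Prefixes containing 174.127.190.73:
  174.64.0.0/10 (174.64.0.0 - 174.127.255.255)
  174.96.0.0/11 (174.96.0.0 - 174.127.255.255)
  174.112.0.0/12 (174.112.0.0 - 174.127.255.255)
Total matching entries: 3.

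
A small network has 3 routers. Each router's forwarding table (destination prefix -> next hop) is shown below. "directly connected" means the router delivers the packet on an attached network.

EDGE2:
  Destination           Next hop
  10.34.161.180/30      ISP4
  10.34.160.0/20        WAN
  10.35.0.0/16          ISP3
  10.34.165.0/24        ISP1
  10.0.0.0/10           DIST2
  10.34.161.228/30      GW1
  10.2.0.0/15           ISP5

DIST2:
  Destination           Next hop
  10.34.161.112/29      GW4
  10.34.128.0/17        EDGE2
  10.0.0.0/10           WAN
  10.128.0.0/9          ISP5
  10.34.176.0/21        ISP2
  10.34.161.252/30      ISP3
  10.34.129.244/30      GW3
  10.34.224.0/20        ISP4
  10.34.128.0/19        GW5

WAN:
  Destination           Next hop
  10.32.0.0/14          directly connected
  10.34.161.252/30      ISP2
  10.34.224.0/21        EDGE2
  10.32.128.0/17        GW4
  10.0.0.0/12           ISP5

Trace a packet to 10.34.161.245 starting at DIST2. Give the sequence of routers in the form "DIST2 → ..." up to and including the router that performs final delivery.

At DIST2: longest match for 10.34.161.245 is 10.34.128.0/17 -> EDGE2
At EDGE2: longest match for 10.34.161.245 is 10.34.160.0/20 -> WAN
At WAN: longest match for 10.34.161.245 is 10.32.0.0/14 -> directly connected

DIST2 → EDGE2 → WAN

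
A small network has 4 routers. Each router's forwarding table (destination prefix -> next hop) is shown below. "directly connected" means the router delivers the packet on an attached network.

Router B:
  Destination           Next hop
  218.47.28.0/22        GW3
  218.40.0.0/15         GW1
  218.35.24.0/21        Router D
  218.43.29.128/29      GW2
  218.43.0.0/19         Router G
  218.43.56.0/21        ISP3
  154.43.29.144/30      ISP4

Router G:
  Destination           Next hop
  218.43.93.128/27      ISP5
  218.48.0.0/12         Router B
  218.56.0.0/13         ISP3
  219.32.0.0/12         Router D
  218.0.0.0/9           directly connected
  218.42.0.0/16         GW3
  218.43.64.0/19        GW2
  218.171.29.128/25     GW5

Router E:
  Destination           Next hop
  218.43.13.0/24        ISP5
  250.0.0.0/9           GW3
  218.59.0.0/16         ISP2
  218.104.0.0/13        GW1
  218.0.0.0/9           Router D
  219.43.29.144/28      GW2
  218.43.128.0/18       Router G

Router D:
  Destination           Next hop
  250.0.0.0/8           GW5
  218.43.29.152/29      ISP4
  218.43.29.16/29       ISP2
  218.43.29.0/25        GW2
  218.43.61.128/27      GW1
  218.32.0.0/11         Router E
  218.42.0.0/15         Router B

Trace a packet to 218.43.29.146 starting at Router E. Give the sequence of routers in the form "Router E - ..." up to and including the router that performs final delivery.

Router E - Router D - Router B - Router G

At Router E: longest match for 218.43.29.146 is 218.0.0.0/9 -> Router D
At Router D: longest match for 218.43.29.146 is 218.42.0.0/15 -> Router B
At Router B: longest match for 218.43.29.146 is 218.43.0.0/19 -> Router G
At Router G: longest match for 218.43.29.146 is 218.0.0.0/9 -> directly connected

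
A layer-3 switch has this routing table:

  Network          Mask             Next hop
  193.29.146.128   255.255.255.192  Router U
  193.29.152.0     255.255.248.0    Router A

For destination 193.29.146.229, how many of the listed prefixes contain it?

0

No listed prefix contains 193.29.146.229.
Total matching entries: 0.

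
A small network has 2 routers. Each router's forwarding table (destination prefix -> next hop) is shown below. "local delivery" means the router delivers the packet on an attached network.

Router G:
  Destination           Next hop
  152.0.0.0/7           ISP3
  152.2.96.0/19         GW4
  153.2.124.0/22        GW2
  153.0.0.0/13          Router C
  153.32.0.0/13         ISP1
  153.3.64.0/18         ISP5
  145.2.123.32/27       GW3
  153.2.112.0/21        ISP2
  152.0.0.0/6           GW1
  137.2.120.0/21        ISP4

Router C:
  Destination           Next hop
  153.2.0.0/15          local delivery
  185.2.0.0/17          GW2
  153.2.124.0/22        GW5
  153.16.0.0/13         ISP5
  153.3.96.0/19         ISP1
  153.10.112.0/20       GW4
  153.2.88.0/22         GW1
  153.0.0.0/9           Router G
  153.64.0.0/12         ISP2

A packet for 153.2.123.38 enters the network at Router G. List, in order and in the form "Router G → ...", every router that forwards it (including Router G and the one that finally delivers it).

At Router G: longest match for 153.2.123.38 is 153.0.0.0/13 -> Router C
At Router C: longest match for 153.2.123.38 is 153.2.0.0/15 -> local delivery

Router G → Router C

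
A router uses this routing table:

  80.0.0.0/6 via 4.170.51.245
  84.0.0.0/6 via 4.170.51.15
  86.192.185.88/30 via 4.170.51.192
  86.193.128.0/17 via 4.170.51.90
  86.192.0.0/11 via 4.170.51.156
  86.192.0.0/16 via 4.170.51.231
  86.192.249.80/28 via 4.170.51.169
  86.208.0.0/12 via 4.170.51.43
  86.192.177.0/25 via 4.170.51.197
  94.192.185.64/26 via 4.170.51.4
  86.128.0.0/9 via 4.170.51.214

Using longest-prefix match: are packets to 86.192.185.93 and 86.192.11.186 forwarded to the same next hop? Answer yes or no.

yes

86.192.185.93: longest match 86.192.0.0/16 -> 4.170.51.231
86.192.11.186: longest match 86.192.0.0/16 -> 4.170.51.231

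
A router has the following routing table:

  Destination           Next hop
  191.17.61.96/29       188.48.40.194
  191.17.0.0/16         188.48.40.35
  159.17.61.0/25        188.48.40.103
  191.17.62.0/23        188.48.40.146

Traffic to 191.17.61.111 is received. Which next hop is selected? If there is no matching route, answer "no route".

188.48.40.35

Routes whose prefix contains 191.17.61.111:
  191.17.0.0/16 (191.17.0.0 - 191.17.255.255) -> 188.48.40.35
More-specific entries that do NOT match:
  191.17.61.96/29 (191.17.61.96 - 191.17.61.103) does not contain 191.17.61.111
  159.17.61.0/25 (159.17.61.0 - 159.17.61.127) does not contain 191.17.61.111
  191.17.62.0/23 (191.17.62.0 - 191.17.63.255) does not contain 191.17.61.111
Longest matching prefix is /16 -> next hop 188.48.40.35.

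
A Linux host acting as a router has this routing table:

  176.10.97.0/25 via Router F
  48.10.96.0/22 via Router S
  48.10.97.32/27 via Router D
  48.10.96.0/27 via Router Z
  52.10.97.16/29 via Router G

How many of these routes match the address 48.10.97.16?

1

Prefixes containing 48.10.97.16:
  48.10.96.0/22 (48.10.96.0 - 48.10.99.255)
Total matching entries: 1.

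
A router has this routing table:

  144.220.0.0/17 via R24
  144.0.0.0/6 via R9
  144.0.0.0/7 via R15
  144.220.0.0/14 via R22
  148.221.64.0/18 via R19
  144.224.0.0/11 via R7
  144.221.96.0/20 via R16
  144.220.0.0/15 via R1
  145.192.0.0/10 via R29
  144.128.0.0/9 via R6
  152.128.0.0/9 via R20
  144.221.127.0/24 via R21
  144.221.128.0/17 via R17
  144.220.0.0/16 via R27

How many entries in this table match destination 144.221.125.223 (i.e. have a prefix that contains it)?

5

Prefixes containing 144.221.125.223:
  144.0.0.0/6 (144.0.0.0 - 147.255.255.255)
  144.0.0.0/7 (144.0.0.0 - 145.255.255.255)
  144.128.0.0/9 (144.128.0.0 - 144.255.255.255)
  144.220.0.0/14 (144.220.0.0 - 144.223.255.255)
  144.220.0.0/15 (144.220.0.0 - 144.221.255.255)
Total matching entries: 5.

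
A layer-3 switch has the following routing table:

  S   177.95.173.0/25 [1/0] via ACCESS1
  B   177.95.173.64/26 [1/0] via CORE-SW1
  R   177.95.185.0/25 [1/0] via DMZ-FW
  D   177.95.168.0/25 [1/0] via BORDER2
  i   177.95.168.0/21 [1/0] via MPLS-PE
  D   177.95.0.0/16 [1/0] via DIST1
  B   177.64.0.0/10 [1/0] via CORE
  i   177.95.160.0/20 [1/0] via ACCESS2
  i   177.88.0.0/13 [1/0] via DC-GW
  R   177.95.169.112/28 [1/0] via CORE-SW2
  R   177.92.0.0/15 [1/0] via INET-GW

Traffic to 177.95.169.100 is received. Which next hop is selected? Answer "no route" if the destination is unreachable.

Routes whose prefix contains 177.95.169.100:
  177.64.0.0/10 (177.64.0.0 - 177.127.255.255) -> CORE
  177.88.0.0/13 (177.88.0.0 - 177.95.255.255) -> DC-GW
  177.95.0.0/16 (177.95.0.0 - 177.95.255.255) -> DIST1
  177.95.160.0/20 (177.95.160.0 - 177.95.175.255) -> ACCESS2
  177.95.168.0/21 (177.95.168.0 - 177.95.175.255) -> MPLS-PE
More-specific entries that do NOT match:
  177.95.169.112/28 (177.95.169.112 - 177.95.169.127) does not contain 177.95.169.100
  177.95.173.64/26 (177.95.173.64 - 177.95.173.127) does not contain 177.95.169.100
  177.95.173.0/25 (177.95.173.0 - 177.95.173.127) does not contain 177.95.169.100
  177.95.185.0/25 (177.95.185.0 - 177.95.185.127) does not contain 177.95.169.100
  177.95.168.0/25 (177.95.168.0 - 177.95.168.127) does not contain 177.95.169.100
Longest matching prefix is /21 -> next hop MPLS-PE.

MPLS-PE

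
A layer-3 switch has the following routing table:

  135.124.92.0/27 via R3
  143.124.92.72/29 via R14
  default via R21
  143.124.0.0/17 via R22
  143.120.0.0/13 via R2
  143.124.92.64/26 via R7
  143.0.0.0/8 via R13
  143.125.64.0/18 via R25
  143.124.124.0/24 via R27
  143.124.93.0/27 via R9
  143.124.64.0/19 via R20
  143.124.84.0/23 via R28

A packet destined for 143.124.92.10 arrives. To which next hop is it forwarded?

Routes whose prefix contains 143.124.92.10:
  0.0.0.0/0 (default, matches everything) -> R21
  143.0.0.0/8 (143.0.0.0 - 143.255.255.255) -> R13
  143.120.0.0/13 (143.120.0.0 - 143.127.255.255) -> R2
  143.124.0.0/17 (143.124.0.0 - 143.124.127.255) -> R22
  143.124.64.0/19 (143.124.64.0 - 143.124.95.255) -> R20
More-specific entries that do NOT match:
  143.124.92.72/29 (143.124.92.72 - 143.124.92.79) does not contain 143.124.92.10
  135.124.92.0/27 (135.124.92.0 - 135.124.92.31) does not contain 143.124.92.10
  143.124.93.0/27 (143.124.93.0 - 143.124.93.31) does not contain 143.124.92.10
  143.124.92.64/26 (143.124.92.64 - 143.124.92.127) does not contain 143.124.92.10
  143.124.124.0/24 (143.124.124.0 - 143.124.124.255) does not contain 143.124.92.10
  143.124.84.0/23 (143.124.84.0 - 143.124.85.255) does not contain 143.124.92.10
Longest matching prefix is /19 -> next hop R20.

R20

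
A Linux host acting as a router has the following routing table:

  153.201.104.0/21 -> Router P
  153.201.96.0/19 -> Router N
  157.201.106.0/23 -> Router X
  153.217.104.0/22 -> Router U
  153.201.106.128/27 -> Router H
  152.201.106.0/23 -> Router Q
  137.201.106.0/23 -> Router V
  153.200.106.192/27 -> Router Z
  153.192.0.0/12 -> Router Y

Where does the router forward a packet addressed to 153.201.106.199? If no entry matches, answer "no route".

Routes whose prefix contains 153.201.106.199:
  153.192.0.0/12 (153.192.0.0 - 153.207.255.255) -> Router Y
  153.201.96.0/19 (153.201.96.0 - 153.201.127.255) -> Router N
  153.201.104.0/21 (153.201.104.0 - 153.201.111.255) -> Router P
More-specific entries that do NOT match:
  153.201.106.128/27 (153.201.106.128 - 153.201.106.159) does not contain 153.201.106.199
  153.200.106.192/27 (153.200.106.192 - 153.200.106.223) does not contain 153.201.106.199
  157.201.106.0/23 (157.201.106.0 - 157.201.107.255) does not contain 153.201.106.199
  152.201.106.0/23 (152.201.106.0 - 152.201.107.255) does not contain 153.201.106.199
  137.201.106.0/23 (137.201.106.0 - 137.201.107.255) does not contain 153.201.106.199
  153.217.104.0/22 (153.217.104.0 - 153.217.107.255) does not contain 153.201.106.199
Longest matching prefix is /21 -> next hop Router P.

Router P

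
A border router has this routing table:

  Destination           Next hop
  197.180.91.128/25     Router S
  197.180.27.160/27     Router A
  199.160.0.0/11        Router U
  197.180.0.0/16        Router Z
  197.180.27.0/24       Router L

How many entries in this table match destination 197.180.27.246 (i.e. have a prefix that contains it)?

2

Prefixes containing 197.180.27.246:
  197.180.0.0/16 (197.180.0.0 - 197.180.255.255)
  197.180.27.0/24 (197.180.27.0 - 197.180.27.255)
Total matching entries: 2.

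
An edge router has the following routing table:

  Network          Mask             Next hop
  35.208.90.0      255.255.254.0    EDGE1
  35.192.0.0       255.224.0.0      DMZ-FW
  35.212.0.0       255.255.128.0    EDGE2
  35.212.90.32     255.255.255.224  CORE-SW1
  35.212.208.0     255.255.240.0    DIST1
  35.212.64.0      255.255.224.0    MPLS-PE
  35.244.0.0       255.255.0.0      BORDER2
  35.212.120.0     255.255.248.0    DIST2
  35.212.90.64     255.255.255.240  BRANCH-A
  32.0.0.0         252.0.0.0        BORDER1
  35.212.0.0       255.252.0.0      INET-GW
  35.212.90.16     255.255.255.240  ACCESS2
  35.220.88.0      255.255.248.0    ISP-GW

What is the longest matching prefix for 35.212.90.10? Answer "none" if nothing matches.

Entries matching 35.212.90.10:
  32.0.0.0/6 (32.0.0.0 - 35.255.255.255)
  35.192.0.0/11 (35.192.0.0 - 35.223.255.255)
  35.212.0.0/14 (35.212.0.0 - 35.215.255.255)
  35.212.0.0/17 (35.212.0.0 - 35.212.127.255)
  35.212.64.0/19 (35.212.64.0 - 35.212.95.255)
Most specific is 35.212.64.0/19.

35.212.64.0/19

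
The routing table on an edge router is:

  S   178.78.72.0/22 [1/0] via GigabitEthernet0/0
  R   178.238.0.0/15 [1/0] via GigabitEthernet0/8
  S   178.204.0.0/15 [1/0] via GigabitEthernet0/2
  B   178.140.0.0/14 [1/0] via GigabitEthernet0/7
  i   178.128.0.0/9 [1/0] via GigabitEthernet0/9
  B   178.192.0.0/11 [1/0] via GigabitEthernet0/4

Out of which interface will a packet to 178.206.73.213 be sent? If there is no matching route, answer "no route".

Routes whose prefix contains 178.206.73.213:
  178.128.0.0/9 (178.128.0.0 - 178.255.255.255) -> GigabitEthernet0/9
  178.192.0.0/11 (178.192.0.0 - 178.223.255.255) -> GigabitEthernet0/4
More-specific entries that do NOT match:
  178.78.72.0/22 (178.78.72.0 - 178.78.75.255) does not contain 178.206.73.213
  178.238.0.0/15 (178.238.0.0 - 178.239.255.255) does not contain 178.206.73.213
  178.204.0.0/15 (178.204.0.0 - 178.205.255.255) does not contain 178.206.73.213
  178.140.0.0/14 (178.140.0.0 - 178.143.255.255) does not contain 178.206.73.213
Longest matching prefix is /11 -> interface GigabitEthernet0/4.

GigabitEthernet0/4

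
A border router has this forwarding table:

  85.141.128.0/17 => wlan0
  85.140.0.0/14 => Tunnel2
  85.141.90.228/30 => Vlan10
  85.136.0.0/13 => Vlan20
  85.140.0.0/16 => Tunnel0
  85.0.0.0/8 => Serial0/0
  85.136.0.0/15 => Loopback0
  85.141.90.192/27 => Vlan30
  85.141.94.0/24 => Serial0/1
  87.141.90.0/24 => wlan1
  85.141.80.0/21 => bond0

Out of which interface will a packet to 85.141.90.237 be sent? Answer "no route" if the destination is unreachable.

Routes whose prefix contains 85.141.90.237:
  85.0.0.0/8 (85.0.0.0 - 85.255.255.255) -> Serial0/0
  85.136.0.0/13 (85.136.0.0 - 85.143.255.255) -> Vlan20
  85.140.0.0/14 (85.140.0.0 - 85.143.255.255) -> Tunnel2
More-specific entries that do NOT match:
  85.141.90.228/30 (85.141.90.228 - 85.141.90.231) does not contain 85.141.90.237
  85.141.90.192/27 (85.141.90.192 - 85.141.90.223) does not contain 85.141.90.237
  85.141.94.0/24 (85.141.94.0 - 85.141.94.255) does not contain 85.141.90.237
  87.141.90.0/24 (87.141.90.0 - 87.141.90.255) does not contain 85.141.90.237
  85.141.80.0/21 (85.141.80.0 - 85.141.87.255) does not contain 85.141.90.237
  85.141.128.0/17 (85.141.128.0 - 85.141.255.255) does not contain 85.141.90.237
  85.140.0.0/16 (85.140.0.0 - 85.140.255.255) does not contain 85.141.90.237
  85.136.0.0/15 (85.136.0.0 - 85.137.255.255) does not contain 85.141.90.237
Longest matching prefix is /14 -> interface Tunnel2.

Tunnel2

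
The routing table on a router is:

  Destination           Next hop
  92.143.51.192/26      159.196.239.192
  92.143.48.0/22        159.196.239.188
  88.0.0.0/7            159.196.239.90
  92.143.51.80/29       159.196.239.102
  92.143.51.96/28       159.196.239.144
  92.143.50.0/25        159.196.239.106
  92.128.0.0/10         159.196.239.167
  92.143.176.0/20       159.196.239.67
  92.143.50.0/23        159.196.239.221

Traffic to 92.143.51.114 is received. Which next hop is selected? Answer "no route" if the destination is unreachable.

159.196.239.221

Routes whose prefix contains 92.143.51.114:
  92.128.0.0/10 (92.128.0.0 - 92.191.255.255) -> 159.196.239.167
  92.143.48.0/22 (92.143.48.0 - 92.143.51.255) -> 159.196.239.188
  92.143.50.0/23 (92.143.50.0 - 92.143.51.255) -> 159.196.239.221
More-specific entries that do NOT match:
  92.143.51.80/29 (92.143.51.80 - 92.143.51.87) does not contain 92.143.51.114
  92.143.51.96/28 (92.143.51.96 - 92.143.51.111) does not contain 92.143.51.114
  92.143.51.192/26 (92.143.51.192 - 92.143.51.255) does not contain 92.143.51.114
  92.143.50.0/25 (92.143.50.0 - 92.143.50.127) does not contain 92.143.51.114
Longest matching prefix is /23 -> next hop 159.196.239.221.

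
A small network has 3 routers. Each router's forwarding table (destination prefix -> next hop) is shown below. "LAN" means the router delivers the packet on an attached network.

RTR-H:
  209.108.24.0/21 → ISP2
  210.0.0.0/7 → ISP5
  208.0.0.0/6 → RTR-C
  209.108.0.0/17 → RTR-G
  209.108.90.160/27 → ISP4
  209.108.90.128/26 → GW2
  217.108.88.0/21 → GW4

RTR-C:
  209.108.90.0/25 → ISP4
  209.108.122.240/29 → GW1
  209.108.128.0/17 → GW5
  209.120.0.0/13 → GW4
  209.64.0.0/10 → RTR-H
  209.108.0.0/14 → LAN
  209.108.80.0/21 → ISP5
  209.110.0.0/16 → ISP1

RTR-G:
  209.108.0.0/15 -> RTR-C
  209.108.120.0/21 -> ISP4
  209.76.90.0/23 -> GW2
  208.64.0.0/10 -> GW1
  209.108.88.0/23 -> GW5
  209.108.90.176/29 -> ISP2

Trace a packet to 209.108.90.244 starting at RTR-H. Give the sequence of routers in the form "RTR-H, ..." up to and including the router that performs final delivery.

RTR-H, RTR-G, RTR-C

At RTR-H: longest match for 209.108.90.244 is 209.108.0.0/17 -> RTR-G
At RTR-G: longest match for 209.108.90.244 is 209.108.0.0/15 -> RTR-C
At RTR-C: longest match for 209.108.90.244 is 209.108.0.0/14 -> LAN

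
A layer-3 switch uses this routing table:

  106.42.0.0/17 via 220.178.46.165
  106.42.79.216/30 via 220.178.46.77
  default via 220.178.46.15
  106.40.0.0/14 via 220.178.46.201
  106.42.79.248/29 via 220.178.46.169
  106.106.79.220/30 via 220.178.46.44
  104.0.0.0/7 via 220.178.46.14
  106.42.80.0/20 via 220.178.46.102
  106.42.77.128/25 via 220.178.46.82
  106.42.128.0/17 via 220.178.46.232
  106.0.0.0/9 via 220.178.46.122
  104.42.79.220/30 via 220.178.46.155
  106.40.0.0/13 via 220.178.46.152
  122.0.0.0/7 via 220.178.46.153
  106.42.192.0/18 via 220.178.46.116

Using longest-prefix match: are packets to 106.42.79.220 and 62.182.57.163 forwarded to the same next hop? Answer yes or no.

106.42.79.220: longest match 106.42.0.0/17 -> 220.178.46.165
62.182.57.163: longest match 0.0.0.0/0 -> 220.178.46.15

no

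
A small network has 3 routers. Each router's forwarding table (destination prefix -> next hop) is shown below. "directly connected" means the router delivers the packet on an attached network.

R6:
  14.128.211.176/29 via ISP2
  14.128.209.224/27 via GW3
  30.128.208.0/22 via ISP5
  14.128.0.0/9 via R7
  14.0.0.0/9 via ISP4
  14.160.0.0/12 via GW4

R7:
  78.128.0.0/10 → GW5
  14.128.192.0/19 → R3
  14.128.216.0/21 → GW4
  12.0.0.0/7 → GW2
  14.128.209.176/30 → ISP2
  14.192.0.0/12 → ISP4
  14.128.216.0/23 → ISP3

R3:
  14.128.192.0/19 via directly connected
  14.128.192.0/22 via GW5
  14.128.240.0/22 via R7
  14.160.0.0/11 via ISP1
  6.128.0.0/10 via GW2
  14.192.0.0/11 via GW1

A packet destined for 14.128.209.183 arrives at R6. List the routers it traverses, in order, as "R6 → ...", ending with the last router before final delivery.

R6 → R7 → R3

At R6: longest match for 14.128.209.183 is 14.128.0.0/9 -> R7
At R7: longest match for 14.128.209.183 is 14.128.192.0/19 -> R3
At R3: longest match for 14.128.209.183 is 14.128.192.0/19 -> directly connected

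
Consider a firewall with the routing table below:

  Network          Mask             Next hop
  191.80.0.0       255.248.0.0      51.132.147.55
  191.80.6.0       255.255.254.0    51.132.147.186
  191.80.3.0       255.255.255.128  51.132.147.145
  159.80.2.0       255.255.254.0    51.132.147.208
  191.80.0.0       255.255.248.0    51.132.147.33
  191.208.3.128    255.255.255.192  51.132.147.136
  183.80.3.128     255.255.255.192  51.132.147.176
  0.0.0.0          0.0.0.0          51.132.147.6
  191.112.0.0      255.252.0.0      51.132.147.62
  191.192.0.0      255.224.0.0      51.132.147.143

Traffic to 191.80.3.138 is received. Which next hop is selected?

51.132.147.33

Routes whose prefix contains 191.80.3.138:
  0.0.0.0/0 (default, matches everything) -> 51.132.147.6
  191.80.0.0/13 (191.80.0.0 - 191.87.255.255) -> 51.132.147.55
  191.80.0.0/21 (191.80.0.0 - 191.80.7.255) -> 51.132.147.33
More-specific entries that do NOT match:
  191.208.3.128/26 (191.208.3.128 - 191.208.3.191) does not contain 191.80.3.138
  183.80.3.128/26 (183.80.3.128 - 183.80.3.191) does not contain 191.80.3.138
  191.80.3.0/25 (191.80.3.0 - 191.80.3.127) does not contain 191.80.3.138
  191.80.6.0/23 (191.80.6.0 - 191.80.7.255) does not contain 191.80.3.138
  159.80.2.0/23 (159.80.2.0 - 159.80.3.255) does not contain 191.80.3.138
Longest matching prefix is /21 -> next hop 51.132.147.33.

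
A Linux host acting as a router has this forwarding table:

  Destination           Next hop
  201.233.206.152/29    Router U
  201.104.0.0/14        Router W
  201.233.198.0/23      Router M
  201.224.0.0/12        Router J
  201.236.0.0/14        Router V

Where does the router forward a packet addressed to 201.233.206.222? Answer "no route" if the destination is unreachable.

Router J

Routes whose prefix contains 201.233.206.222:
  201.224.0.0/12 (201.224.0.0 - 201.239.255.255) -> Router J
More-specific entries that do NOT match:
  201.233.206.152/29 (201.233.206.152 - 201.233.206.159) does not contain 201.233.206.222
  201.233.198.0/23 (201.233.198.0 - 201.233.199.255) does not contain 201.233.206.222
  201.104.0.0/14 (201.104.0.0 - 201.107.255.255) does not contain 201.233.206.222
  201.236.0.0/14 (201.236.0.0 - 201.239.255.255) does not contain 201.233.206.222
Longest matching prefix is /12 -> next hop Router J.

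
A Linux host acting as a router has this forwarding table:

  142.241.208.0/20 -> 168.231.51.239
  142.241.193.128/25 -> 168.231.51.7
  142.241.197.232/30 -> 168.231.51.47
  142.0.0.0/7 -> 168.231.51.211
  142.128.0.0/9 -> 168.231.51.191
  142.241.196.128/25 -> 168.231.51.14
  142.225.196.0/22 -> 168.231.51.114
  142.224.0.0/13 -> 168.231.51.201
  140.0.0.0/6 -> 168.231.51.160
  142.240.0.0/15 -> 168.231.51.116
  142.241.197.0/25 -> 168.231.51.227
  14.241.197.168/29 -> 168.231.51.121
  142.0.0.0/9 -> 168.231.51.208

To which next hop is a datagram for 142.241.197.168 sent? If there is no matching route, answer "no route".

168.231.51.116

Routes whose prefix contains 142.241.197.168:
  140.0.0.0/6 (140.0.0.0 - 143.255.255.255) -> 168.231.51.160
  142.0.0.0/7 (142.0.0.0 - 143.255.255.255) -> 168.231.51.211
  142.128.0.0/9 (142.128.0.0 - 142.255.255.255) -> 168.231.51.191
  142.240.0.0/15 (142.240.0.0 - 142.241.255.255) -> 168.231.51.116
More-specific entries that do NOT match:
  142.241.197.232/30 (142.241.197.232 - 142.241.197.235) does not contain 142.241.197.168
  14.241.197.168/29 (14.241.197.168 - 14.241.197.175) does not contain 142.241.197.168
  142.241.193.128/25 (142.241.193.128 - 142.241.193.255) does not contain 142.241.197.168
  142.241.196.128/25 (142.241.196.128 - 142.241.196.255) does not contain 142.241.197.168
  142.241.197.0/25 (142.241.197.0 - 142.241.197.127) does not contain 142.241.197.168
  142.225.196.0/22 (142.225.196.0 - 142.225.199.255) does not contain 142.241.197.168
  142.241.208.0/20 (142.241.208.0 - 142.241.223.255) does not contain 142.241.197.168
Longest matching prefix is /15 -> next hop 168.231.51.116.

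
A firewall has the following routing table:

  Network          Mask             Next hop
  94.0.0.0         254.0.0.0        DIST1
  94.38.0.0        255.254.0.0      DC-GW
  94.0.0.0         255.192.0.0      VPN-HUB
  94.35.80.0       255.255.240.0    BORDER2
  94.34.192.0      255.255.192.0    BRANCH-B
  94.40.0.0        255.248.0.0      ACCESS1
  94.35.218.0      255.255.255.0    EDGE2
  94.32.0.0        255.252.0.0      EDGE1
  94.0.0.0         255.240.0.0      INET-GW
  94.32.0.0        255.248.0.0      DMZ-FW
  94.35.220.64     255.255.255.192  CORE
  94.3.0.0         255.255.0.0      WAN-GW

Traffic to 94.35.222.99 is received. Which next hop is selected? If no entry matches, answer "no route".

EDGE1

Routes whose prefix contains 94.35.222.99:
  94.0.0.0/7 (94.0.0.0 - 95.255.255.255) -> DIST1
  94.0.0.0/10 (94.0.0.0 - 94.63.255.255) -> VPN-HUB
  94.32.0.0/13 (94.32.0.0 - 94.39.255.255) -> DMZ-FW
  94.32.0.0/14 (94.32.0.0 - 94.35.255.255) -> EDGE1
More-specific entries that do NOT match:
  94.35.220.64/26 (94.35.220.64 - 94.35.220.127) does not contain 94.35.222.99
  94.35.218.0/24 (94.35.218.0 - 94.35.218.255) does not contain 94.35.222.99
  94.35.80.0/20 (94.35.80.0 - 94.35.95.255) does not contain 94.35.222.99
  94.34.192.0/18 (94.34.192.0 - 94.34.255.255) does not contain 94.35.222.99
  94.3.0.0/16 (94.3.0.0 - 94.3.255.255) does not contain 94.35.222.99
  94.38.0.0/15 (94.38.0.0 - 94.39.255.255) does not contain 94.35.222.99
Longest matching prefix is /14 -> next hop EDGE1.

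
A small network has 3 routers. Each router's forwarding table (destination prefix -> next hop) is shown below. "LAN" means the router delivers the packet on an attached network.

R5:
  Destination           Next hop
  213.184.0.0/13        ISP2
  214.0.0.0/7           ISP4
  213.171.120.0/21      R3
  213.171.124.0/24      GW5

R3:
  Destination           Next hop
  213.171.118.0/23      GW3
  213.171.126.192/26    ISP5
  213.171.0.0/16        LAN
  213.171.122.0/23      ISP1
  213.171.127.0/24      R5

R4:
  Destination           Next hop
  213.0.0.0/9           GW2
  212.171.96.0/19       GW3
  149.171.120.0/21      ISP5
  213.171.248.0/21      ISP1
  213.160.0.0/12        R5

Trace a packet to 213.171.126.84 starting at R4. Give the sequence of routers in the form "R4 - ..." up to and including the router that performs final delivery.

At R4: longest match for 213.171.126.84 is 213.160.0.0/12 -> R5
At R5: longest match for 213.171.126.84 is 213.171.120.0/21 -> R3
At R3: longest match for 213.171.126.84 is 213.171.0.0/16 -> LAN

R4 - R5 - R3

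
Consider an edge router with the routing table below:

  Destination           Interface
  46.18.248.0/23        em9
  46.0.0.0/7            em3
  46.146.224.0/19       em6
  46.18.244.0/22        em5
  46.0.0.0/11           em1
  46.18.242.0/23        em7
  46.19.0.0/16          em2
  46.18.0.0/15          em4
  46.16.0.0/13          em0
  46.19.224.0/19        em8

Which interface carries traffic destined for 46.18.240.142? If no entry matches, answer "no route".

em4

Routes whose prefix contains 46.18.240.142:
  46.0.0.0/7 (46.0.0.0 - 47.255.255.255) -> em3
  46.0.0.0/11 (46.0.0.0 - 46.31.255.255) -> em1
  46.16.0.0/13 (46.16.0.0 - 46.23.255.255) -> em0
  46.18.0.0/15 (46.18.0.0 - 46.19.255.255) -> em4
More-specific entries that do NOT match:
  46.18.248.0/23 (46.18.248.0 - 46.18.249.255) does not contain 46.18.240.142
  46.18.242.0/23 (46.18.242.0 - 46.18.243.255) does not contain 46.18.240.142
  46.18.244.0/22 (46.18.244.0 - 46.18.247.255) does not contain 46.18.240.142
  46.146.224.0/19 (46.146.224.0 - 46.146.255.255) does not contain 46.18.240.142
  46.19.224.0/19 (46.19.224.0 - 46.19.255.255) does not contain 46.18.240.142
  46.19.0.0/16 (46.19.0.0 - 46.19.255.255) does not contain 46.18.240.142
Longest matching prefix is /15 -> interface em4.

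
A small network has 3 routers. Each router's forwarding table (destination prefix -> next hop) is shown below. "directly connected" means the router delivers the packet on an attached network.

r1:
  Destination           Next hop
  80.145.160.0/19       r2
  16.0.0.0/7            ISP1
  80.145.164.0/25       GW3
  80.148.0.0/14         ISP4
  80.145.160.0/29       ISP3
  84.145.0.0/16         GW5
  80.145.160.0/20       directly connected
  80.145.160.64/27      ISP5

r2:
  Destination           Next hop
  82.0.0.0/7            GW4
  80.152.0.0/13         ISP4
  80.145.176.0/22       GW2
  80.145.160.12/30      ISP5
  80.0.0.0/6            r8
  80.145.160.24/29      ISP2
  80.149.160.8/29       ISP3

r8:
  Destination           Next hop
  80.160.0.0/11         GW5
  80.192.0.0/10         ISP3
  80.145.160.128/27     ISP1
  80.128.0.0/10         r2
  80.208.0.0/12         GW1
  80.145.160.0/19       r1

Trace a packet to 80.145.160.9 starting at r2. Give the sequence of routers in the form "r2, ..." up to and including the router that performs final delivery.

At r2: longest match for 80.145.160.9 is 80.0.0.0/6 -> r8
At r8: longest match for 80.145.160.9 is 80.145.160.0/19 -> r1
At r1: longest match for 80.145.160.9 is 80.145.160.0/20 -> directly connected

r2, r8, r1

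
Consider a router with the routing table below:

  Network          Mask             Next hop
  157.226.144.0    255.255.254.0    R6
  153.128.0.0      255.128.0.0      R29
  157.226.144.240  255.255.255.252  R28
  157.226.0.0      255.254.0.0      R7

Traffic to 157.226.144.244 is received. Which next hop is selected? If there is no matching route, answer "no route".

Routes whose prefix contains 157.226.144.244:
  157.226.0.0/15 (157.226.0.0 - 157.227.255.255) -> R7
  157.226.144.0/23 (157.226.144.0 - 157.226.145.255) -> R6
More-specific entries that do NOT match:
  157.226.144.240/30 (157.226.144.240 - 157.226.144.243) does not contain 157.226.144.244
Longest matching prefix is /23 -> next hop R6.

R6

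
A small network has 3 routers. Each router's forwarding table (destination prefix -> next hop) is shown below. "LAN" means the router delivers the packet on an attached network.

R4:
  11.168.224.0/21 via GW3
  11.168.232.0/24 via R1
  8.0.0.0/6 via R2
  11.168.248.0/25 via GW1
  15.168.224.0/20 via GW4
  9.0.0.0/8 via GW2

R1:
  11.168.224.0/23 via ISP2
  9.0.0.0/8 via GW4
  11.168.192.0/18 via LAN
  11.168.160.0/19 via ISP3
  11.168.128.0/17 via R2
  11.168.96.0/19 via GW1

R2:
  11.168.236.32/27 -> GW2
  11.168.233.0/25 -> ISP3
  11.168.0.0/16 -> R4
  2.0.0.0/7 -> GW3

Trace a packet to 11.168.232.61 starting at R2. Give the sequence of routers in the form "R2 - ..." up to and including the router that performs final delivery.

At R2: longest match for 11.168.232.61 is 11.168.0.0/16 -> R4
At R4: longest match for 11.168.232.61 is 11.168.232.0/24 -> R1
At R1: longest match for 11.168.232.61 is 11.168.192.0/18 -> LAN

R2 - R4 - R1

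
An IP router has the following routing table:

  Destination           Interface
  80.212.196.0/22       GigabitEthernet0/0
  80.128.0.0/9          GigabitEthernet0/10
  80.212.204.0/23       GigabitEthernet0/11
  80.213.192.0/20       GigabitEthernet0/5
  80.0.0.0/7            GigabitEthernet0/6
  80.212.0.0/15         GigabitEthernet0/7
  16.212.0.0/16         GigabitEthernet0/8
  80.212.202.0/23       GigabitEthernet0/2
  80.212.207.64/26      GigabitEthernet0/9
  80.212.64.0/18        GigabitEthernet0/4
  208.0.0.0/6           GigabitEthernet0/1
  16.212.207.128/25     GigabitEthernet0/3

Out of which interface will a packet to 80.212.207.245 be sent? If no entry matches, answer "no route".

Routes whose prefix contains 80.212.207.245:
  80.0.0.0/7 (80.0.0.0 - 81.255.255.255) -> GigabitEthernet0/6
  80.128.0.0/9 (80.128.0.0 - 80.255.255.255) -> GigabitEthernet0/10
  80.212.0.0/15 (80.212.0.0 - 80.213.255.255) -> GigabitEthernet0/7
More-specific entries that do NOT match:
  80.212.207.64/26 (80.212.207.64 - 80.212.207.127) does not contain 80.212.207.245
  16.212.207.128/25 (16.212.207.128 - 16.212.207.255) does not contain 80.212.207.245
  80.212.204.0/23 (80.212.204.0 - 80.212.205.255) does not contain 80.212.207.245
  80.212.202.0/23 (80.212.202.0 - 80.212.203.255) does not contain 80.212.207.245
  80.212.196.0/22 (80.212.196.0 - 80.212.199.255) does not contain 80.212.207.245
  80.213.192.0/20 (80.213.192.0 - 80.213.207.255) does not contain 80.212.207.245
  80.212.64.0/18 (80.212.64.0 - 80.212.127.255) does not contain 80.212.207.245
  16.212.0.0/16 (16.212.0.0 - 16.212.255.255) does not contain 80.212.207.245
Longest matching prefix is /15 -> interface GigabitEthernet0/7.

GigabitEthernet0/7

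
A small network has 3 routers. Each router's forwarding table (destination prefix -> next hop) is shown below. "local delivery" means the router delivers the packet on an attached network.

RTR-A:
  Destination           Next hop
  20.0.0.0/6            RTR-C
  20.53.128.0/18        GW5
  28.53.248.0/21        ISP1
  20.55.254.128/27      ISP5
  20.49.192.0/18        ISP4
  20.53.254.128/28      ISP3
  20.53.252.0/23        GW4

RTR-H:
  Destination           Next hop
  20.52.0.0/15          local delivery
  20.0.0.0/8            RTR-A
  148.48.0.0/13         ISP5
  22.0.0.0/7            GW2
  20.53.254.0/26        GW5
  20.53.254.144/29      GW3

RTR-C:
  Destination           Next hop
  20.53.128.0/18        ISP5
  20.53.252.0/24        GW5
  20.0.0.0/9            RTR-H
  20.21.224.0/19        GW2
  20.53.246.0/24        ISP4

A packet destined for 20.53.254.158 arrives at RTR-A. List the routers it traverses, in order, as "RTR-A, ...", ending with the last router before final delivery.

At RTR-A: longest match for 20.53.254.158 is 20.0.0.0/6 -> RTR-C
At RTR-C: longest match for 20.53.254.158 is 20.0.0.0/9 -> RTR-H
At RTR-H: longest match for 20.53.254.158 is 20.52.0.0/15 -> local delivery

RTR-A, RTR-C, RTR-H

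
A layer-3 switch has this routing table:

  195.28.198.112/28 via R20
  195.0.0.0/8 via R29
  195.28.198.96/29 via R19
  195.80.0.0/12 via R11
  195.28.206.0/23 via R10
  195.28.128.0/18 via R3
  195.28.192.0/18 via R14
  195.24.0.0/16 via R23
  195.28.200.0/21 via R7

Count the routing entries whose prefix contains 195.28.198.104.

Prefixes containing 195.28.198.104:
  195.0.0.0/8 (195.0.0.0 - 195.255.255.255)
  195.28.192.0/18 (195.28.192.0 - 195.28.255.255)
Total matching entries: 2.

2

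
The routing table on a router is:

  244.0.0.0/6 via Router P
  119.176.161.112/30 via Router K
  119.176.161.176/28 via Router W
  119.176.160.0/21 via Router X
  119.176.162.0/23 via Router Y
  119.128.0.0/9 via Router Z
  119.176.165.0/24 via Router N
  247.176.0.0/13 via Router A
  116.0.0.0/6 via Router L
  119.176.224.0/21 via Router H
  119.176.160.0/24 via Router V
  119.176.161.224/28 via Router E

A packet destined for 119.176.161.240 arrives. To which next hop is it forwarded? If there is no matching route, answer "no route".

Router X

Routes whose prefix contains 119.176.161.240:
  116.0.0.0/6 (116.0.0.0 - 119.255.255.255) -> Router L
  119.128.0.0/9 (119.128.0.0 - 119.255.255.255) -> Router Z
  119.176.160.0/21 (119.176.160.0 - 119.176.167.255) -> Router X
More-specific entries that do NOT match:
  119.176.161.112/30 (119.176.161.112 - 119.176.161.115) does not contain 119.176.161.240
  119.176.161.176/28 (119.176.161.176 - 119.176.161.191) does not contain 119.176.161.240
  119.176.161.224/28 (119.176.161.224 - 119.176.161.239) does not contain 119.176.161.240
  119.176.165.0/24 (119.176.165.0 - 119.176.165.255) does not contain 119.176.161.240
  119.176.160.0/24 (119.176.160.0 - 119.176.160.255) does not contain 119.176.161.240
  119.176.162.0/23 (119.176.162.0 - 119.176.163.255) does not contain 119.176.161.240
Longest matching prefix is /21 -> next hop Router X.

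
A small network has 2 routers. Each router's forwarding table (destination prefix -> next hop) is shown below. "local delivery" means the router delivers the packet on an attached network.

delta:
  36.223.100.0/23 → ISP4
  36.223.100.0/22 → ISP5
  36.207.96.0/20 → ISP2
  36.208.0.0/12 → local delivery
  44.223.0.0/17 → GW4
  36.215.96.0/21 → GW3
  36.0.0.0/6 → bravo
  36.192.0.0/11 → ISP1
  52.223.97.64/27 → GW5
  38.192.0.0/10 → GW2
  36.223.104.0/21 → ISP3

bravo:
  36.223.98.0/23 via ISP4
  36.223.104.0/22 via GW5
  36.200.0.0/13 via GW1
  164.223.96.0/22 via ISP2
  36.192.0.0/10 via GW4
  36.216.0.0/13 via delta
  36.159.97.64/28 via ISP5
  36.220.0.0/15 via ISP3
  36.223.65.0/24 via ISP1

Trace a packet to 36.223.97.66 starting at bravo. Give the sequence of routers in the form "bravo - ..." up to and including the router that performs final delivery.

At bravo: longest match for 36.223.97.66 is 36.216.0.0/13 -> delta
At delta: longest match for 36.223.97.66 is 36.208.0.0/12 -> local delivery

bravo - delta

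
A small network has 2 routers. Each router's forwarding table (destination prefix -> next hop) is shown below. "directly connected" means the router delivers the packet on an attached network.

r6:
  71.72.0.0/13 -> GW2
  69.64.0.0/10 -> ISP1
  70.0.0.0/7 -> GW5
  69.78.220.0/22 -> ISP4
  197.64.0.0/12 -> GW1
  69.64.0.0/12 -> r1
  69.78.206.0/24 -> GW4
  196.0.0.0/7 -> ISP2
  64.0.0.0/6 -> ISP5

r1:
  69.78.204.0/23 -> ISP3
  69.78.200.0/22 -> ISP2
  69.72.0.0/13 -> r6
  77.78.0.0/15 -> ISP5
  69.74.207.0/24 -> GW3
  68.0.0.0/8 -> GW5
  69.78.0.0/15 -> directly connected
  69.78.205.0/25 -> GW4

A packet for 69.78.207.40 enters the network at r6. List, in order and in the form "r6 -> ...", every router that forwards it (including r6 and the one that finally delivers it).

r6 -> r1

At r6: longest match for 69.78.207.40 is 69.64.0.0/12 -> r1
At r1: longest match for 69.78.207.40 is 69.78.0.0/15 -> directly connected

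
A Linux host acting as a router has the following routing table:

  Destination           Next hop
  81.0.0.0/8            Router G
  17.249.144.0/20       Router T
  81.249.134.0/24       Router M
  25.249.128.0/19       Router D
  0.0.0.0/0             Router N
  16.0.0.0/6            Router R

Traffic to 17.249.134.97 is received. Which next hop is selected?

Routes whose prefix contains 17.249.134.97:
  0.0.0.0/0 (default, matches everything) -> Router N
  16.0.0.0/6 (16.0.0.0 - 19.255.255.255) -> Router R
More-specific entries that do NOT match:
  81.249.134.0/24 (81.249.134.0 - 81.249.134.255) does not contain 17.249.134.97
  17.249.144.0/20 (17.249.144.0 - 17.249.159.255) does not contain 17.249.134.97
  25.249.128.0/19 (25.249.128.0 - 25.249.159.255) does not contain 17.249.134.97
  81.0.0.0/8 (81.0.0.0 - 81.255.255.255) does not contain 17.249.134.97
Longest matching prefix is /6 -> next hop Router R.

Router R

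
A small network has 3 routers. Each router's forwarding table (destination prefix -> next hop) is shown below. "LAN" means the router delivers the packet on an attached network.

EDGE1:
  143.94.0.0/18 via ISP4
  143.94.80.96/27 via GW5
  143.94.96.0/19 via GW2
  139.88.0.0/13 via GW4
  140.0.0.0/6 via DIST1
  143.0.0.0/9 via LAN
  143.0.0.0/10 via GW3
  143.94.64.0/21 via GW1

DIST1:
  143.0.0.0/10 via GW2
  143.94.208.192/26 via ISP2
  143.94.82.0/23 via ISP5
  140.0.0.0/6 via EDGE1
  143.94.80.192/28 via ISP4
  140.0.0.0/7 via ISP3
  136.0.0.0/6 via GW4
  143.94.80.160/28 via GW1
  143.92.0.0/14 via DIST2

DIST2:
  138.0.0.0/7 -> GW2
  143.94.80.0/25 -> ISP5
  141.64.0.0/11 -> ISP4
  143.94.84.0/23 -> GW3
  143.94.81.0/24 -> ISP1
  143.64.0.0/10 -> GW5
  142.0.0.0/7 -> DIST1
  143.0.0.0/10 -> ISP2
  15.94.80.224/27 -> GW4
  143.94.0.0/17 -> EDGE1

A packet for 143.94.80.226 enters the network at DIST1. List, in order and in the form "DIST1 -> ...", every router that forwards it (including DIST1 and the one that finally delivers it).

At DIST1: longest match for 143.94.80.226 is 143.92.0.0/14 -> DIST2
At DIST2: longest match for 143.94.80.226 is 143.94.0.0/17 -> EDGE1
At EDGE1: longest match for 143.94.80.226 is 143.0.0.0/9 -> LAN

DIST1 -> DIST2 -> EDGE1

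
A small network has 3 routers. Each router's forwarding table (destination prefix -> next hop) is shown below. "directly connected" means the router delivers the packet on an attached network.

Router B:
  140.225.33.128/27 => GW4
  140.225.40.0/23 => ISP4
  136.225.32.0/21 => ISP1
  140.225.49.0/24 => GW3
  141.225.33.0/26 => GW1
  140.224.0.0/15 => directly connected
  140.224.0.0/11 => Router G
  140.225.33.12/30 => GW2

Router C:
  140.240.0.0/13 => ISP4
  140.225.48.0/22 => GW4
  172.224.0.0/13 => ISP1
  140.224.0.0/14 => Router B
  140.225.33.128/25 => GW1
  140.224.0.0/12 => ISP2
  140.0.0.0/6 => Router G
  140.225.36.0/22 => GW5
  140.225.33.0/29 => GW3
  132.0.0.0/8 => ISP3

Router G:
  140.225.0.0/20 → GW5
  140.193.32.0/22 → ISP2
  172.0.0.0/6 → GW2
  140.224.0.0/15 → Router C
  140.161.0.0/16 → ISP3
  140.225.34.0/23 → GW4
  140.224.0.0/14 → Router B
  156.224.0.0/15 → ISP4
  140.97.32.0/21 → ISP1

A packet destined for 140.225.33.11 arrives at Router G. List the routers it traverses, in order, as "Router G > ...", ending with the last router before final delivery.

At Router G: longest match for 140.225.33.11 is 140.224.0.0/15 -> Router C
At Router C: longest match for 140.225.33.11 is 140.224.0.0/14 -> Router B
At Router B: longest match for 140.225.33.11 is 140.224.0.0/15 -> directly connected

Router G > Router C > Router B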